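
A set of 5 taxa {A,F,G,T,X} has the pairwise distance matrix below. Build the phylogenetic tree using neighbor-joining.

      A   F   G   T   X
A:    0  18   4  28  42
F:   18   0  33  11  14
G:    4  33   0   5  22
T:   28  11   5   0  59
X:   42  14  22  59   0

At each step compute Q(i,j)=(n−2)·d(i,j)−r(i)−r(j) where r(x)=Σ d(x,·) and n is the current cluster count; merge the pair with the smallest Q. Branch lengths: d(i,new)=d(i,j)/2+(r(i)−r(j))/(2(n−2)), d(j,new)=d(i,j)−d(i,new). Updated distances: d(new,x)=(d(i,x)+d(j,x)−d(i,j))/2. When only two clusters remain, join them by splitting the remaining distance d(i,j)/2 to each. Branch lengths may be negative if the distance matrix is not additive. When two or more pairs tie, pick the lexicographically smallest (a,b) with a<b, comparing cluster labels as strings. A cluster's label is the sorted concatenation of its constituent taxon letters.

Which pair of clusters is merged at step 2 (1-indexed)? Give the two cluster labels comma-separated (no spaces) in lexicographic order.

step 1: merge (F,X) at d=14, Q=-171; branch lengths F→-19/6, X→103/6; new cluster FX
  updated: d(A,FX)=23, d(FX,G)=41/2, d(FX,T)=28
step 2: merge (A,FX) at d=23, Q=-161/2; branch lengths A→59/8, FX→125/8; new cluster AFX
  updated: d(AFX,G)=3/4, d(AFX,T)=33/2
step 3: merge (AFX,G) at d=3/4, Q=-89/4; branch lengths AFX→49/8, G→-43/8; new cluster AFGX
  updated: d(AFGX,T)=83/8
step 4: merge (AFGX,T) at d=83/8; branch lengths AFGX→83/16, T→83/16; new cluster AFGTX
final tree: (((A:59/8,(F:-19/6,X:103/6):125/8):49/8,G:-43/8):83/16,T:83/16)
total length: 385/8

A,FX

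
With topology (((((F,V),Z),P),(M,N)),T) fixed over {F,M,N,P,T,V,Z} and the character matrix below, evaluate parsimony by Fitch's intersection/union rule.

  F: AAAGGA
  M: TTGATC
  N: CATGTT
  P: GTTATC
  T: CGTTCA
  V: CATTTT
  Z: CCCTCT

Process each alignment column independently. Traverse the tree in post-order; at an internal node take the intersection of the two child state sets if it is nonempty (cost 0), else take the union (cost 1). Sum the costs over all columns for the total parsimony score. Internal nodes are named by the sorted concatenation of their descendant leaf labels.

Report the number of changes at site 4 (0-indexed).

3

site 0, node FV: F={A} ∪ V={C} → {A,C} (+1)
site 0, node FVZ: FV={A,C} ∩ Z={C} → {C} (+0)
site 0, node FPVZ: FVZ={C} ∪ P={G} → {C,G} (+1)
site 0, node MN: M={T} ∪ N={C} → {C,T} (+1)
site 0, node FMNPVZ: FPVZ={C,G} ∩ MN={C,T} → {C} (+0)
site 0, node FMNPTVZ: FMNPVZ={C} ∩ T={C} → {C} (+0)
site 1, node FV: F={A} ∩ V={A} → {A} (+0)
site 1, node FVZ: FV={A} ∪ Z={C} → {A,C} (+1)
site 1, node FPVZ: FVZ={A,C} ∪ P={T} → {A,C,T} (+1)
site 1, node MN: M={T} ∪ N={A} → {A,T} (+1)
site 1, node FMNPVZ: FPVZ={A,C,T} ∩ MN={A,T} → {A,T} (+0)
site 1, node FMNPTVZ: FMNPVZ={A,T} ∪ T={G} → {A,G,T} (+1)
site 2, node FV: F={A} ∪ V={T} → {A,T} (+1)
site 2, node FVZ: FV={A,T} ∪ Z={C} → {A,C,T} (+1)
site 2, node FPVZ: FVZ={A,C,T} ∩ P={T} → {T} (+0)
site 2, node MN: M={G} ∪ N={T} → {G,T} (+1)
site 2, node FMNPVZ: FPVZ={T} ∩ MN={G,T} → {T} (+0)
site 2, node FMNPTVZ: FMNPVZ={T} ∩ T={T} → {T} (+0)
site 3, node FV: F={G} ∪ V={T} → {G,T} (+1)
site 3, node FVZ: FV={G,T} ∩ Z={T} → {T} (+0)
site 3, node FPVZ: FVZ={T} ∪ P={A} → {A,T} (+1)
site 3, node MN: M={A} ∪ N={G} → {A,G} (+1)
site 3, node FMNPVZ: FPVZ={A,T} ∩ MN={A,G} → {A} (+0)
site 3, node FMNPTVZ: FMNPVZ={A} ∪ T={T} → {A,T} (+1)
site 4, node FV: F={G} ∪ V={T} → {G,T} (+1)
site 4, node FVZ: FV={G,T} ∪ Z={C} → {C,G,T} (+1)
site 4, node FPVZ: FVZ={C,G,T} ∩ P={T} → {T} (+0)
site 4, node MN: M={T} ∩ N={T} → {T} (+0)
site 4, node FMNPVZ: FPVZ={T} ∩ MN={T} → {T} (+0)
site 4, node FMNPTVZ: FMNPVZ={T} ∪ T={C} → {C,T} (+1)
site 5, node FV: F={A} ∪ V={T} → {A,T} (+1)
site 5, node FVZ: FV={A,T} ∩ Z={T} → {T} (+0)
site 5, node FPVZ: FVZ={T} ∪ P={C} → {C,T} (+1)
site 5, node MN: M={C} ∪ N={T} → {C,T} (+1)
site 5, node FMNPVZ: FPVZ={C,T} ∩ MN={C,T} → {C,T} (+0)
site 5, node FMNPTVZ: FMNPVZ={C,T} ∪ T={A} → {A,C,T} (+1)
per-site changes: [3, 4, 3, 4, 3, 4]; total = 21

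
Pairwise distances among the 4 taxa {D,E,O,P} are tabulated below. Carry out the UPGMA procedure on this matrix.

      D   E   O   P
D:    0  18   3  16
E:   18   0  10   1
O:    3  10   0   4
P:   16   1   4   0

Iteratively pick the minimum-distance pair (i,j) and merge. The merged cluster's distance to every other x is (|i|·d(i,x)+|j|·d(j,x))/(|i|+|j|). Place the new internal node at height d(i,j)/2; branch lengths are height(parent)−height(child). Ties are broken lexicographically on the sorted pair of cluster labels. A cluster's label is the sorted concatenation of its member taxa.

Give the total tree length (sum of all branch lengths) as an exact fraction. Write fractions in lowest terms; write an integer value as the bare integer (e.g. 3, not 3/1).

14

step 1: merge (E,P) at d=1; branch lengths E→1/2, P→1/2; new cluster EP
  updated: d(D,EP)=17, d(EP,O)=7
step 2: merge (D,O) at d=3; branch lengths D→3/2, O→3/2; new cluster DO
  updated: d(DO,EP)=12
step 3: merge (DO,EP) at d=12; branch lengths DO→9/2, EP→11/2; new cluster DEOP
final tree: ((D:3/2,O:3/2):9/2,(E:1/2,P:1/2):11/2)
total length: 14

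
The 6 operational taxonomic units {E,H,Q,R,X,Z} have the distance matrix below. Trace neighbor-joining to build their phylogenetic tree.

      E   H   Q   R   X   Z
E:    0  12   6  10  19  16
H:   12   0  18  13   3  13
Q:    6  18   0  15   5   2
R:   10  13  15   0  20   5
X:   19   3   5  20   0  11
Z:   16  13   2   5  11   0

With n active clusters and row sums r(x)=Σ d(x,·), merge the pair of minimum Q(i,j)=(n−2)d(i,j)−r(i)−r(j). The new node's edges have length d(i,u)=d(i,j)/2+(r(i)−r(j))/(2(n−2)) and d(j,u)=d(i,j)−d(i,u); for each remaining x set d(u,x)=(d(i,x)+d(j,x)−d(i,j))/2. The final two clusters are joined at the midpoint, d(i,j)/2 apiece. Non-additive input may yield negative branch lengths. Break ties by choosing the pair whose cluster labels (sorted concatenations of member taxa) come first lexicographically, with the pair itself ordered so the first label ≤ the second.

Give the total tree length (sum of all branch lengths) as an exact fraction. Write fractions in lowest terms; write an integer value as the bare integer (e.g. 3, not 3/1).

1. join H+X (d=3, Q=-105) ⇒ HX; edges |H|=13/8, |X|=11/8
  updated: d(E,HX)=14, d(HX,Q)=10, d(HX,R)=15, d(HX,Z)=21/2
2. join R+Z (d=5, Q=-127/2) ⇒ RZ; edges |R|=53/12, |Z|=7/12
  updated: d(E,RZ)=21/2, d(HX,RZ)=41/4, d(Q,RZ)=6
3. join E+Q (d=6, Q=-81/2) ⇒ EQ; edges |E|=41/8, |Q|=7/8
  updated: d(EQ,HX)=9, d(EQ,RZ)=21/4
4. join EQ+HX (d=9, Q=-49/2) ⇒ EHQX; edges |EQ|=2, |HX|=7
  updated: d(EHQX,RZ)=13/4
5. join EHQX+RZ (d=13/4) ⇒ EHQRXZ; edges |EHQX|=13/8, |RZ|=13/8
final tree: (((E:41/8,Q:7/8):2,(H:13/8,X:11/8):7):13/8,(R:53/12,Z:7/12):13/8)
total length: 105/4

105/4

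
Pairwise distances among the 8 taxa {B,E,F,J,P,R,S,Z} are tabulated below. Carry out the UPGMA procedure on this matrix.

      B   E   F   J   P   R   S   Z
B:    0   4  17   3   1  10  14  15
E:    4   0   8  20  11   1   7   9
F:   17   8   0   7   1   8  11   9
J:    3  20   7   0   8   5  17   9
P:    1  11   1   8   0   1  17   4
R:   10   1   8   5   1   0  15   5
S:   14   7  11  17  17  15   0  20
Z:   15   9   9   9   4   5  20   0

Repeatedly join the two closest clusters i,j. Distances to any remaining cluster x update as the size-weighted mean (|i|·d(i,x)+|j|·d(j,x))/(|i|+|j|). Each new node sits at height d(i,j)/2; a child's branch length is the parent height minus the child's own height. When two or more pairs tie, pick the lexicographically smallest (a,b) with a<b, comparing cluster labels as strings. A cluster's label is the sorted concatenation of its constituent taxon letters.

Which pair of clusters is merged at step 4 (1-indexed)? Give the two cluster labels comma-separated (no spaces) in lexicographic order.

ER,Z

1. join B+P (d=1) ⇒ BP; edges |B|=1/2, |P|=1/2
  updated: d(BP,E)=15/2, d(BP,F)=9, d(BP,J)=11/2, d(BP,R)=11/2, d(BP,S)=31/2, d(BP,Z)=19/2
2. join E+R (d=1) ⇒ ER; edges |E|=1/2, |R|=1/2
  updated: d(BP,ER)=13/2, d(ER,F)=8, d(ER,J)=25/2, d(ER,S)=11, d(ER,Z)=7
3. join BP+J (d=11/2) ⇒ BJP; edges |BP|=9/4, |J|=11/4
  updated: d(BJP,ER)=17/2, d(BJP,F)=25/3, d(BJP,S)=16, d(BJP,Z)=28/3
4. join ER+Z (d=7) ⇒ ERZ; edges |ER|=3, |Z|=7/2
  updated: d(BJP,ERZ)=79/9, d(ERZ,F)=25/3, d(ERZ,S)=14
5. join BJP+F (d=25/3) ⇒ BFJP; edges |BJP|=17/12, |F|=25/6
  updated: d(BFJP,ERZ)=26/3, d(BFJP,S)=59/4
6. join BFJP+ERZ (d=26/3) ⇒ BEFJPRZ; edges |BFJP|=1/6, |ERZ|=5/6
  updated: d(BEFJPRZ,S)=101/7
7. join BEFJPRZ+S (d=101/7) ⇒ BEFJPRSZ; edges |BEFJPRZ|=121/42, |S|=101/14
final tree: (((((B:1/2,P:1/2):9/4,J:11/4):17/12,F:25/6):1/6,((E:1/2,R:1/2):3,Z:7/2):5/6):121/42,S:101/14)
total length: 845/28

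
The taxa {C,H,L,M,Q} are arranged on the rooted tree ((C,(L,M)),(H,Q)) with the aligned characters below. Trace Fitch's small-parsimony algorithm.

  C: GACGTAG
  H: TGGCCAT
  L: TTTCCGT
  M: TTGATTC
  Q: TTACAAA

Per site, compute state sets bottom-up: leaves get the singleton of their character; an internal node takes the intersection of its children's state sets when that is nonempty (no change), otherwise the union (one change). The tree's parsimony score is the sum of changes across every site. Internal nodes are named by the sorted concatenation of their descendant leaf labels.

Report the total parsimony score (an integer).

16

site 0, node LM: L={T} ∩ M={T} → {T} (+0)
site 0, node CLM: C={G} ∪ LM={T} → {G,T} (+1)
site 0, node HQ: H={T} ∩ Q={T} → {T} (+0)
site 0, node CHLMQ: CLM={G,T} ∩ HQ={T} → {T} (+0)
site 1, node LM: L={T} ∩ M={T} → {T} (+0)
site 1, node CLM: C={A} ∪ LM={T} → {A,T} (+1)
site 1, node HQ: H={G} ∪ Q={T} → {G,T} (+1)
site 1, node CHLMQ: CLM={A,T} ∩ HQ={G,T} → {T} (+0)
site 2, node LM: L={T} ∪ M={G} → {G,T} (+1)
site 2, node CLM: C={C} ∪ LM={G,T} → {C,G,T} (+1)
site 2, node HQ: H={G} ∪ Q={A} → {A,G} (+1)
site 2, node CHLMQ: CLM={C,G,T} ∩ HQ={A,G} → {G} (+0)
site 3, node LM: L={C} ∪ M={A} → {A,C} (+1)
site 3, node CLM: C={G} ∪ LM={A,C} → {A,C,G} (+1)
site 3, node HQ: H={C} ∩ Q={C} → {C} (+0)
site 3, node CHLMQ: CLM={A,C,G} ∩ HQ={C} → {C} (+0)
site 4, node LM: L={C} ∪ M={T} → {C,T} (+1)
site 4, node CLM: C={T} ∩ LM={C,T} → {T} (+0)
site 4, node HQ: H={C} ∪ Q={A} → {A,C} (+1)
site 4, node CHLMQ: CLM={T} ∪ HQ={A,C} → {A,C,T} (+1)
site 5, node LM: L={G} ∪ M={T} → {G,T} (+1)
site 5, node CLM: C={A} ∪ LM={G,T} → {A,G,T} (+1)
site 5, node HQ: H={A} ∩ Q={A} → {A} (+0)
site 5, node CHLMQ: CLM={A,G,T} ∩ HQ={A} → {A} (+0)
site 6, node LM: L={T} ∪ M={C} → {C,T} (+1)
site 6, node CLM: C={G} ∪ LM={C,T} → {C,G,T} (+1)
site 6, node HQ: H={T} ∪ Q={A} → {A,T} (+1)
site 6, node CHLMQ: CLM={C,G,T} ∩ HQ={A,T} → {T} (+0)
per-site changes: [1, 2, 3, 2, 3, 2, 3]; total = 16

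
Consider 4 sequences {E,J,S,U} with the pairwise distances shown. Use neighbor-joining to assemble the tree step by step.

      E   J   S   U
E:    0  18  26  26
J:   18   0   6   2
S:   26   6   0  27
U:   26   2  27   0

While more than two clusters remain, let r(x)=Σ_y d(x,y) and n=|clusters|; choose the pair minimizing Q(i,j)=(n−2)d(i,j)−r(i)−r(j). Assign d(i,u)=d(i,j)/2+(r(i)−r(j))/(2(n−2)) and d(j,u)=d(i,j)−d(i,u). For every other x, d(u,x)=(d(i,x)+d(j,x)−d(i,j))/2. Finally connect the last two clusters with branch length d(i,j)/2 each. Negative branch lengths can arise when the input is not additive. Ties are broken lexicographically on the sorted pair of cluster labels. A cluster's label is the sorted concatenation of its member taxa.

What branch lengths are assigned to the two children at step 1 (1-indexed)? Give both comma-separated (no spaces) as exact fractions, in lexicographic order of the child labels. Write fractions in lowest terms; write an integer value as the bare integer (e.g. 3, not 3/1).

1. join E+S (d=26, Q=-77) ⇒ ES; edges |E|=63/4, |S|=41/4
  updated: d(ES,J)=-1, d(ES,U)=27/2
2. join ES+J (d=-1, Q=-29/2) ⇒ EJS; edges |ES|=21/4, |J|=-25/4
  updated: d(EJS,U)=33/4
3. join EJS+U (d=33/4) ⇒ EJSU; edges |EJS|=33/8, |U|=33/8
final tree: (((E:63/4,S:41/4):21/4,J:-25/4):33/8,U:33/8)
total length: 133/4

63/4,41/4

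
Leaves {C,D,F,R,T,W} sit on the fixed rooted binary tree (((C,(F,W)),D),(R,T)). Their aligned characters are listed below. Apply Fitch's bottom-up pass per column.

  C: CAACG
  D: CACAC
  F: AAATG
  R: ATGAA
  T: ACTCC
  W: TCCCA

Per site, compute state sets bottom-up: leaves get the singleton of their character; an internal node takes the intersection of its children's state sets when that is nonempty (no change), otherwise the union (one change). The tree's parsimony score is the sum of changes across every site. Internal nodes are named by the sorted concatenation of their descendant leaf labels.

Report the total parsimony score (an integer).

16

site 0, node FW: F={A} ∪ W={T} → {A,T} (+1)
site 0, node CFW: C={C} ∪ FW={A,T} → {A,C,T} (+1)
site 0, node CDFW: CFW={A,C,T} ∩ D={C} → {C} (+0)
site 0, node RT: R={A} ∩ T={A} → {A} (+0)
site 0, node CDFRTW: CDFW={C} ∪ RT={A} → {A,C} (+1)
site 1, node FW: F={A} ∪ W={C} → {A,C} (+1)
site 1, node CFW: C={A} ∩ FW={A,C} → {A} (+0)
site 1, node CDFW: CFW={A} ∩ D={A} → {A} (+0)
site 1, node RT: R={T} ∪ T={C} → {C,T} (+1)
site 1, node CDFRTW: CDFW={A} ∪ RT={C,T} → {A,C,T} (+1)
site 2, node FW: F={A} ∪ W={C} → {A,C} (+1)
site 2, node CFW: C={A} ∩ FW={A,C} → {A} (+0)
site 2, node CDFW: CFW={A} ∪ D={C} → {A,C} (+1)
site 2, node RT: R={G} ∪ T={T} → {G,T} (+1)
site 2, node CDFRTW: CDFW={A,C} ∪ RT={G,T} → {A,C,G,T} (+1)
site 3, node FW: F={T} ∪ W={C} → {C,T} (+1)
site 3, node CFW: C={C} ∩ FW={C,T} → {C} (+0)
site 3, node CDFW: CFW={C} ∪ D={A} → {A,C} (+1)
site 3, node RT: R={A} ∪ T={C} → {A,C} (+1)
site 3, node CDFRTW: CDFW={A,C} ∩ RT={A,C} → {A,C} (+0)
site 4, node FW: F={G} ∪ W={A} → {A,G} (+1)
site 4, node CFW: C={G} ∩ FW={A,G} → {G} (+0)
site 4, node CDFW: CFW={G} ∪ D={C} → {C,G} (+1)
site 4, node RT: R={A} ∪ T={C} → {A,C} (+1)
site 4, node CDFRTW: CDFW={C,G} ∩ RT={A,C} → {C} (+0)
per-site changes: [3, 3, 4, 3, 3]; total = 16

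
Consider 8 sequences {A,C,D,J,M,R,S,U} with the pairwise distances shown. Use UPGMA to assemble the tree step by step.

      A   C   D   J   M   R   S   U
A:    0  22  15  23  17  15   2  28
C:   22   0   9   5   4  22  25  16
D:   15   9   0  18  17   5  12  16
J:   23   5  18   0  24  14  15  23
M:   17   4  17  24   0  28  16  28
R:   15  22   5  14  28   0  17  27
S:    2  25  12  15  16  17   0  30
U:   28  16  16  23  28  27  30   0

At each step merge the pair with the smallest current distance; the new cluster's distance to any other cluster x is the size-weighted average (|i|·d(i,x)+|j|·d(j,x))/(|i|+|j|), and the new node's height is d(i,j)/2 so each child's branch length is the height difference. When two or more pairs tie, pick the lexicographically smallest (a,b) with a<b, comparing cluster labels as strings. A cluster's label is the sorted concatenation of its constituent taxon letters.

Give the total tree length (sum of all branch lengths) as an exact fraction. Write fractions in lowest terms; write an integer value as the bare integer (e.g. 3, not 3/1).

1285/24

iteration 1: select A,S (d=2); attach at lengths (1, 1); label the merged cluster AS
  updated: d(AS,C)=47/2, d(AS,D)=27/2, d(AS,J)=19, d(AS,M)=33/2, d(AS,R)=16, d(AS,U)=29
iteration 2: select C,M (d=4); attach at lengths (2, 2); label the merged cluster CM
  updated: d(AS,CM)=20, d(CM,D)=13, d(CM,J)=29/2, d(CM,R)=25, d(CM,U)=22
iteration 3: select D,R (d=5); attach at lengths (5/2, 5/2); label the merged cluster DR
  updated: d(AS,DR)=59/4, d(CM,DR)=19, d(DR,J)=16, d(DR,U)=43/2
iteration 4: select CM,J (d=29/2); attach at lengths (21/4, 29/4); label the merged cluster CJM
  updated: d(AS,CJM)=59/3, d(CJM,DR)=18, d(CJM,U)=67/3
iteration 5: select AS,DR (d=59/4); attach at lengths (51/8, 39/8); label the merged cluster ADRS
  updated: d(ADRS,CJM)=113/6, d(ADRS,U)=101/4
iteration 6: select ADRS,CJM (d=113/6); attach at lengths (49/24, 13/6); label the merged cluster ACDJMRS
  updated: d(ACDJMRS,U)=24
iteration 7: select ACDJMRS,U (d=24); attach at lengths (31/12, 12); label the merged cluster ACDJMRSU
final tree: ((((A:1,S:1):51/8,(D:5/2,R:5/2):39/8):49/24,((C:2,M:2):21/4,J:29/4):13/6):31/12,U:12)
total length: 1285/24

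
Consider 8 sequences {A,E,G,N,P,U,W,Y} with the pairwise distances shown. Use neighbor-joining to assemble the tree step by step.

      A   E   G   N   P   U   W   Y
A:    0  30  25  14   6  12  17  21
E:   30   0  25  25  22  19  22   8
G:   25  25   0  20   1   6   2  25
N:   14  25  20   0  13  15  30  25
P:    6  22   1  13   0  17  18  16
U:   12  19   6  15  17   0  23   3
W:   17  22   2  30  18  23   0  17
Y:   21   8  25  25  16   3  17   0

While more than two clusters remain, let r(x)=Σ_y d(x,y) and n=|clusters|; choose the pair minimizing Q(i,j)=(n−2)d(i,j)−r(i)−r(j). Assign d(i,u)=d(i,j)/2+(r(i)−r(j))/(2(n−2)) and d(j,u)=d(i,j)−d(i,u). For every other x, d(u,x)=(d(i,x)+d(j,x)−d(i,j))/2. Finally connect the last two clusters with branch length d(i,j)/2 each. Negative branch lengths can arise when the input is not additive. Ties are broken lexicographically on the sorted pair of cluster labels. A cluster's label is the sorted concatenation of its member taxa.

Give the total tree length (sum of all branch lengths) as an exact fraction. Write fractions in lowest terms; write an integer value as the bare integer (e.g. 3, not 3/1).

1565/32

step 1: merge (G,W) at d=2, Q=-221; branch lengths G→-13/12, W→37/12; new cluster GW
  updated: d(A,GW)=20, d(E,GW)=45/2, d(GW,N)=24, d(GW,P)=17/2, d(GW,U)=27/2, d(GW,Y)=20
step 2: merge (E,Y) at d=8, Q=-359/2; branch lengths E→147/20, Y→13/20; new cluster EY
  updated: d(A,EY)=43/2, d(EY,GW)=69/4, d(EY,N)=21, d(EY,P)=15, d(EY,U)=7
step 3: merge (EY,U) at d=7, Q=-473/4; branch lengths EY→181/32, U→43/32; new cluster EUY
  updated: d(A,EUY)=53/4, d(EUY,GW)=95/8, d(EUY,N)=29/2, d(EUY,P)=25/2
step 4: merge (EUY,GW) at d=95/8, Q=-647/8; branch lengths EUY→187/48, GW→383/48; new cluster EGUWY
  updated: d(A,EGUWY)=171/16, d(EGUWY,N)=213/16, d(EGUWY,P)=73/16
step 5: merge (A,N) at d=14, Q=-43; branch lengths A→147/32, N→301/32; new cluster AN
  updated: d(AN,EGUWY)=5, d(AN,P)=5/2
step 6: merge (AN,EGUWY) at d=5, Q=-193/16; branch lengths AN→47/32, EGUWY→113/32; new cluster AEGNUWY
  updated: d(AEGNUWY,P)=33/32
step 7: merge (AEGNUWY,P) at d=33/32; branch lengths AEGNUWY→33/64, P→33/64; new cluster AEGNPUWY
final tree: (((A:147/32,N:301/32):47/32,(((E:147/20,Y:13/20):181/32,U:43/32):187/48,(G:-13/12,W:37/12):383/48):113/32):33/64,P:33/64)
total length: 1565/32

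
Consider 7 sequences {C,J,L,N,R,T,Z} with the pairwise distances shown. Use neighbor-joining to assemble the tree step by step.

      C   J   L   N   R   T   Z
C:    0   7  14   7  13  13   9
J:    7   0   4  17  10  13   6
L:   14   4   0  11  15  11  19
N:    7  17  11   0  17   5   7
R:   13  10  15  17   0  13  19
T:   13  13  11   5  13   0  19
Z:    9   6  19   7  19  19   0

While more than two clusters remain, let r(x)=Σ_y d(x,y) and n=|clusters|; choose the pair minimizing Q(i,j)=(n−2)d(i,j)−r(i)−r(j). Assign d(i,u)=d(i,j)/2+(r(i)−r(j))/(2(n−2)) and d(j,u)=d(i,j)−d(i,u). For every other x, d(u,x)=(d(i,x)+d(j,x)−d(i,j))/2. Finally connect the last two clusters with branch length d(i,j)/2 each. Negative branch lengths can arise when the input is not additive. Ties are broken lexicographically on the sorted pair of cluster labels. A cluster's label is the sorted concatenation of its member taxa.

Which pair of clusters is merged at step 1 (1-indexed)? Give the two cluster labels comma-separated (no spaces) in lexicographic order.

1. join N+T (d=5, Q=-113) ⇒ NT; edges |N|=3/2, |T|=7/2
  updated: d(C,NT)=15/2, d(J,NT)=25/2, d(L,NT)=17/2, d(NT,R)=25/2, d(NT,Z)=21/2
2. join J+L (d=4, Q=-84) ⇒ JL; edges |J|=-5/8, |L|=37/8
  updated: d(C,JL)=17/2, d(JL,NT)=17/2, d(JL,R)=21/2, d(JL,Z)=21/2
3. join JL+R (d=21/2, Q=-123/2) ⇒ JLR; edges |JL|=29/12, |R|=97/12
  updated: d(C,JLR)=11/2, d(JLR,NT)=21/4, d(JLR,Z)=19/2
4. join C+Z (d=9, Q=-33) ⇒ CZ; edges |C|=11/4, |Z|=25/4
  updated: d(CZ,JLR)=3, d(CZ,NT)=9/2
5. join CZ+JLR (d=3, Q=-51/4) ⇒ CJLRZ; edges |CZ|=9/8, |JLR|=15/8
  updated: d(CJLRZ,NT)=27/8
6. join CJLRZ+NT (d=27/8) ⇒ CJLNRTZ; edges |CJLRZ|=27/16, |NT|=27/16
final tree: (((C:11/4,Z:25/4):9/8,((J:-5/8,L:37/8):29/12,R:97/12):15/8):27/16,(N:3/2,T:7/2):27/16)
total length: 279/8

N,T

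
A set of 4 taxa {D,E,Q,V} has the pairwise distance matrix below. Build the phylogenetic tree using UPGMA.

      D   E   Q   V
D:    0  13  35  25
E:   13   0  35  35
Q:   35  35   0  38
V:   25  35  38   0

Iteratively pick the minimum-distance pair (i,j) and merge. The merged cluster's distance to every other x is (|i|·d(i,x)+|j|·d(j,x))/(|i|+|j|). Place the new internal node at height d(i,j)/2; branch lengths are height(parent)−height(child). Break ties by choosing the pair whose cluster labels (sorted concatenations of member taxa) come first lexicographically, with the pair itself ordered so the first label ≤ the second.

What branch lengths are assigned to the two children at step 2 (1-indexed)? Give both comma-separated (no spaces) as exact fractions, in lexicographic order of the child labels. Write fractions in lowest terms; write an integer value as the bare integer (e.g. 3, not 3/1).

iteration 1: select D,E (d=13); attach at lengths (13/2, 13/2); label the merged cluster DE
  updated: d(DE,Q)=35, d(DE,V)=30
iteration 2: select DE,V (d=30); attach at lengths (17/2, 15); label the merged cluster DEV
  updated: d(DEV,Q)=36
iteration 3: select DEV,Q (d=36); attach at lengths (3, 18); label the merged cluster DEQV
final tree: (((D:13/2,E:13/2):17/2,V:15):3,Q:18)
total length: 115/2

17/2,15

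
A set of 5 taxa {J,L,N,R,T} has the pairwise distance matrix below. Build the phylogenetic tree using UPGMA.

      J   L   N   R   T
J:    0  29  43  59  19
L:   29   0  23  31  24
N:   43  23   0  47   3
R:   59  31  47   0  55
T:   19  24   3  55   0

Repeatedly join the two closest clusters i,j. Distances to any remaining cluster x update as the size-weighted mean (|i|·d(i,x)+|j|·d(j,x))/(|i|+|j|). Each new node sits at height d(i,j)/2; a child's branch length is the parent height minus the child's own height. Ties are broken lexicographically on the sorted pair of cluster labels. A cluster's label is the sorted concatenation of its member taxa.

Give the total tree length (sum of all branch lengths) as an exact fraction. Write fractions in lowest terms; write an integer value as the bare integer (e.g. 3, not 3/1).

917/12

iteration 1: select N,T (d=3); attach at lengths (3/2, 3/2); label the merged cluster NT
  updated: d(J,NT)=31, d(L,NT)=47/2, d(NT,R)=51
iteration 2: select L,NT (d=47/2); attach at lengths (47/4, 41/4); label the merged cluster LNT
  updated: d(J,LNT)=91/3, d(LNT,R)=133/3
iteration 3: select J,LNT (d=91/3); attach at lengths (91/6, 41/12); label the merged cluster JLNT
  updated: d(JLNT,R)=48
iteration 4: select JLNT,R (d=48); attach at lengths (53/6, 24); label the merged cluster JLNRT
final tree: ((J:91/6,(L:47/4,(N:3/2,T:3/2):41/4):41/12):53/6,R:24)
total length: 917/12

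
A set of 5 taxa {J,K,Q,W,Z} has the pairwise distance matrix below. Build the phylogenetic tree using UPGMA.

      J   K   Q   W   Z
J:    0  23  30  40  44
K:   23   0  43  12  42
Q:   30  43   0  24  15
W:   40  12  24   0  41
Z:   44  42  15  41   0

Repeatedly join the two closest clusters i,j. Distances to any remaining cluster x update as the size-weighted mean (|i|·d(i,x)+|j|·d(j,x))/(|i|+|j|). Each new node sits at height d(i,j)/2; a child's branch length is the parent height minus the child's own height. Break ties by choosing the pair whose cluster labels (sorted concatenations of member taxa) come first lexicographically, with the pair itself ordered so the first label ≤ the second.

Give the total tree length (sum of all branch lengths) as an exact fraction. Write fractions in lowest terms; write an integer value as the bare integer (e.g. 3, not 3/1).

799/12

1. join K+W (d=12) ⇒ KW; edges |K|=6, |W|=6
  updated: d(J,KW)=63/2, d(KW,Q)=67/2, d(KW,Z)=83/2
2. join Q+Z (d=15) ⇒ QZ; edges |Q|=15/2, |Z|=15/2
  updated: d(J,QZ)=37, d(KW,QZ)=75/2
3. join J+KW (d=63/2) ⇒ JKW; edges |J|=63/4, |KW|=39/4
  updated: d(JKW,QZ)=112/3
4. join JKW+QZ (d=112/3) ⇒ JKQWZ; edges |JKW|=35/12, |QZ|=67/6
final tree: ((J:63/4,(K:6,W:6):39/4):35/12,(Q:15/2,Z:15/2):67/6)
total length: 799/12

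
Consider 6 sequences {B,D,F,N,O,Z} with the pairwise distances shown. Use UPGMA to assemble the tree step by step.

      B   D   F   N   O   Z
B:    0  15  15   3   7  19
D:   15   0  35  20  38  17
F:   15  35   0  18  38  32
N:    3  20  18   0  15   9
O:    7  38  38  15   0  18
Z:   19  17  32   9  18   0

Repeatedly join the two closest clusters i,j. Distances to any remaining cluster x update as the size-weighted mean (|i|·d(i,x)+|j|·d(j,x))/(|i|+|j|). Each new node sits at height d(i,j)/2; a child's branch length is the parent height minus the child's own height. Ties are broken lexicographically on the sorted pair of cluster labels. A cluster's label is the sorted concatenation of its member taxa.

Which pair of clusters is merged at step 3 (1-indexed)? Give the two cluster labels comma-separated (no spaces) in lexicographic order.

BNO,Z

1. join B+N (d=3) ⇒ BN; edges |B|=3/2, |N|=3/2
  updated: d(BN,D)=35/2, d(BN,F)=33/2, d(BN,O)=11, d(BN,Z)=14
2. join BN+O (d=11) ⇒ BNO; edges |BN|=4, |O|=11/2
  updated: d(BNO,D)=73/3, d(BNO,F)=71/3, d(BNO,Z)=46/3
3. join BNO+Z (d=46/3) ⇒ BNOZ; edges |BNO|=13/6, |Z|=23/3
  updated: d(BNOZ,D)=45/2, d(BNOZ,F)=103/4
4. join BNOZ+D (d=45/2) ⇒ BDNOZ; edges |BNOZ|=43/12, |D|=45/4
  updated: d(BDNOZ,F)=138/5
5. join BDNOZ+F (d=138/5) ⇒ BDFNOZ; edges |BDNOZ|=51/20, |F|=69/5
final tree: (((((B:3/2,N:3/2):4,O:11/2):13/6,Z:23/3):43/12,D:45/4):51/20,F:69/5)
total length: 3211/60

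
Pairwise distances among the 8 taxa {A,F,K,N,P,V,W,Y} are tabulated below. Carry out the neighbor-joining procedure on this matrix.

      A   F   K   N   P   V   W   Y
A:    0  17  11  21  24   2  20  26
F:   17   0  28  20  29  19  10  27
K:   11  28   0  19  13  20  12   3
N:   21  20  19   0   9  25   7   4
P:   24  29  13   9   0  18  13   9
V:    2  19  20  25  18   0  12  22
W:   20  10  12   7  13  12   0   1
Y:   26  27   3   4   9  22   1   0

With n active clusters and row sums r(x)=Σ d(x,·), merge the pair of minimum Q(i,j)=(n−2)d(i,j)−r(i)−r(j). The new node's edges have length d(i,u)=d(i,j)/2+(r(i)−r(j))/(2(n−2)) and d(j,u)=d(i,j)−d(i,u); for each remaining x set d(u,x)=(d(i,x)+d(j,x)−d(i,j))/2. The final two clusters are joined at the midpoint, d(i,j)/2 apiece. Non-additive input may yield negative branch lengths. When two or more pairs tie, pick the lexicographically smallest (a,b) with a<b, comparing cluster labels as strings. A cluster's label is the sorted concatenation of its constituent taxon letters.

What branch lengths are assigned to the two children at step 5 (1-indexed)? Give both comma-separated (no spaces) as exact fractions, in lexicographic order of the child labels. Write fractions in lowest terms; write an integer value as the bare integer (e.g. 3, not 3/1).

iteration 1: select A,V (d=2, Q=-227); attach at lengths (5/4, 3/4); label the merged cluster AV
  updated: d(AV,F)=17, d(AV,K)=29/2, d(AV,N)=22, d(AV,P)=20, d(AV,W)=15, d(AV,Y)=23
iteration 2: select AV,F (d=17, Q=-315/2); attach at lengths (131/20, 209/20); label the merged cluster AFV
  updated: d(AFV,K)=51/4, d(AFV,N)=25/2, d(AFV,P)=16, d(AFV,W)=4, d(AFV,Y)=33/2
iteration 3: select AFV,W (d=4, Q=-331/4); attach at lengths (163/32, -35/32); label the merged cluster AFVW
  updated: d(AFVW,K)=83/8, d(AFVW,N)=31/4, d(AFVW,P)=25/2, d(AFVW,Y)=27/4
iteration 4: select K,Y (d=3, Q=-473/8); attach at lengths (253/48, -109/48); label the merged cluster KY
  updated: d(AFVW,KY)=113/16, d(KY,N)=10, d(KY,P)=19/2
iteration 5: select AFVW,KY (d=113/16, Q=-159/4); attach at lengths (119/32, 107/32); label the merged cluster AFKVWY
  updated: d(AFKVWY,N)=171/32, d(AFKVWY,P)=239/32
iteration 6: select AFKVWY,N (d=171/32, Q=-349/16); attach at lengths (61/32, 55/16); label the merged cluster AFKNVWY
  updated: d(AFKNVWY,P)=89/16
iteration 7: select AFKNVWY,P (d=89/16); attach at lengths (89/32, 89/32); label the merged cluster AFKNPVWY
final tree: ((((((A:5/4,V:3/4):131/20,F:209/20):163/32,W:-35/32):119/32,(K:253/48,Y:-109/48):107/32):61/32,N:55/16):89/32,P:89/32)
total length: 1407/32

119/32,107/32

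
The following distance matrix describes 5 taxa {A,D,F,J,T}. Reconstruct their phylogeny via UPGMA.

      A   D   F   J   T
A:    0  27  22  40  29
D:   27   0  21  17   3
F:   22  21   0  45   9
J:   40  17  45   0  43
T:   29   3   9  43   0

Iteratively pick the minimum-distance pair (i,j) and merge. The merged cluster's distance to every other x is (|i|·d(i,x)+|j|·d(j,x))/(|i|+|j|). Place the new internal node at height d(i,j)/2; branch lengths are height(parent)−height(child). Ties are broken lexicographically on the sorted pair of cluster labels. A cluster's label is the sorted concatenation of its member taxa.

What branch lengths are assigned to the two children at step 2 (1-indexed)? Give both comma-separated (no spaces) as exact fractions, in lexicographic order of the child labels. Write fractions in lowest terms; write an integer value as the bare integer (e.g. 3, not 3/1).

6,15/2

iteration 1: select D,T (d=3); attach at lengths (3/2, 3/2); label the merged cluster DT
  updated: d(A,DT)=28, d(DT,F)=15, d(DT,J)=30
iteration 2: select DT,F (d=15); attach at lengths (6, 15/2); label the merged cluster DFT
  updated: d(A,DFT)=26, d(DFT,J)=35
iteration 3: select A,DFT (d=26); attach at lengths (13, 11/2); label the merged cluster ADFT
  updated: d(ADFT,J)=145/4
iteration 4: select ADFT,J (d=145/4); attach at lengths (41/8, 145/8); label the merged cluster ADFJT
final tree: ((A:13,((D:3/2,T:3/2):6,F:15/2):11/2):41/8,J:145/8)
total length: 233/4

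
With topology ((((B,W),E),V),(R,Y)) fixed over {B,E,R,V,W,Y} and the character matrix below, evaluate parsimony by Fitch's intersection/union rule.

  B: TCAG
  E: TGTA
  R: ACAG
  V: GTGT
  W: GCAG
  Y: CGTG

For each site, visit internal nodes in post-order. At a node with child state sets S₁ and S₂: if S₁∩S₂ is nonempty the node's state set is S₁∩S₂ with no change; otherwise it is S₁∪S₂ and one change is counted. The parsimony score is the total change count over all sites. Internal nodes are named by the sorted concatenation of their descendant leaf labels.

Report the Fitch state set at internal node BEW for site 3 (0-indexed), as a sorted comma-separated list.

A,G

[col 0] BW: children B:{T}, W:{G} ∪→ {G,T}; cost 1
[col 0] BEW: children BW:{G,T}, E:{T} ∩→ {T}; cost 0
[col 0] BEVW: children BEW:{T}, V:{G} ∪→ {G,T}; cost 1
[col 0] RY: children R:{A}, Y:{C} ∪→ {A,C}; cost 1
[col 0] BERVWY: children BEVW:{G,T}, RY:{A,C} ∪→ {A,C,G,T}; cost 1
[col 1] BW: children B:{C}, W:{C} ∩→ {C}; cost 0
[col 1] BEW: children BW:{C}, E:{G} ∪→ {C,G}; cost 1
[col 1] BEVW: children BEW:{C,G}, V:{T} ∪→ {C,G,T}; cost 1
[col 1] RY: children R:{C}, Y:{G} ∪→ {C,G}; cost 1
[col 1] BERVWY: children BEVW:{C,G,T}, RY:{C,G} ∩→ {C,G}; cost 0
[col 2] BW: children B:{A}, W:{A} ∩→ {A}; cost 0
[col 2] BEW: children BW:{A}, E:{T} ∪→ {A,T}; cost 1
[col 2] BEVW: children BEW:{A,T}, V:{G} ∪→ {A,G,T}; cost 1
[col 2] RY: children R:{A}, Y:{T} ∪→ {A,T}; cost 1
[col 2] BERVWY: children BEVW:{A,G,T}, RY:{A,T} ∩→ {A,T}; cost 0
[col 3] BW: children B:{G}, W:{G} ∩→ {G}; cost 0
[col 3] BEW: children BW:{G}, E:{A} ∪→ {A,G}; cost 1
[col 3] BEVW: children BEW:{A,G}, V:{T} ∪→ {A,G,T}; cost 1
[col 3] RY: children R:{G}, Y:{G} ∩→ {G}; cost 0
[col 3] BERVWY: children BEVW:{A,G,T}, RY:{G} ∩→ {G}; cost 0
per-site changes: [4, 3, 3, 2]; total = 12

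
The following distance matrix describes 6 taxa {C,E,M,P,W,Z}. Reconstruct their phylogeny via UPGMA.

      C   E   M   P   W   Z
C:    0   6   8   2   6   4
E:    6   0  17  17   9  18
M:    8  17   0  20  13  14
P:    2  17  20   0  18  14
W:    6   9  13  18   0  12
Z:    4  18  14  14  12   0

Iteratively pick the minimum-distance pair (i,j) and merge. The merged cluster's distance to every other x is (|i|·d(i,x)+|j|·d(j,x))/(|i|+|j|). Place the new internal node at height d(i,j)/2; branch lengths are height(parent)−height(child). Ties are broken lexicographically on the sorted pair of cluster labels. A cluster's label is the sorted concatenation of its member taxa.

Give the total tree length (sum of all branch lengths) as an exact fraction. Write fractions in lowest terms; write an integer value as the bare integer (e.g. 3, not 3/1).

1849/60

iteration 1: select C,P (d=2); attach at lengths (1, 1); label the merged cluster CP
  updated: d(CP,E)=23/2, d(CP,M)=14, d(CP,W)=12, d(CP,Z)=9
iteration 2: select CP,Z (d=9); attach at lengths (7/2, 9/2); label the merged cluster CPZ
  updated: d(CPZ,E)=41/3, d(CPZ,M)=14, d(CPZ,W)=12
iteration 3: select E,W (d=9); attach at lengths (9/2, 9/2); label the merged cluster EW
  updated: d(CPZ,EW)=77/6, d(EW,M)=15
iteration 4: select CPZ,EW (d=77/6); attach at lengths (23/12, 23/12); label the merged cluster CEPWZ
  updated: d(CEPWZ,M)=72/5
iteration 5: select CEPWZ,M (d=72/5); attach at lengths (47/60, 36/5); label the merged cluster CEMPWZ
final tree: ((((C:1,P:1):7/2,Z:9/2):23/12,(E:9/2,W:9/2):23/12):47/60,M:36/5)
total length: 1849/60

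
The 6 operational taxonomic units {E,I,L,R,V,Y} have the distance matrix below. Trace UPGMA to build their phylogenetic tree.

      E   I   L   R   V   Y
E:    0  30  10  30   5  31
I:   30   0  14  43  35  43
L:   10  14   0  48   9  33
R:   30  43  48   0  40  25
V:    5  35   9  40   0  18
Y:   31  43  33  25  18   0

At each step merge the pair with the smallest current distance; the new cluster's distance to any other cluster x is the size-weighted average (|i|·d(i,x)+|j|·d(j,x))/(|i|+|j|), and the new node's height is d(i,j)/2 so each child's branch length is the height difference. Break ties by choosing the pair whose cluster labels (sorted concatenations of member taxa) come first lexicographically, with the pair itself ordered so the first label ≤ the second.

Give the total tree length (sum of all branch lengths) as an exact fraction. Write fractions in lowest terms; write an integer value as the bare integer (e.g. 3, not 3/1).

1. join E+V (d=5) ⇒ EV; edges |E|=5/2, |V|=5/2
  updated: d(EV,I)=65/2, d(EV,L)=19/2, d(EV,R)=35, d(EV,Y)=49/2
2. join EV+L (d=19/2) ⇒ ELV; edges |EV|=9/4, |L|=19/4
  updated: d(ELV,I)=79/3, d(ELV,R)=118/3, d(ELV,Y)=82/3
3. join R+Y (d=25) ⇒ RY; edges |R|=25/2, |Y|=25/2
  updated: d(ELV,RY)=100/3, d(I,RY)=43
4. join ELV+I (d=79/3) ⇒ EILV; edges |ELV|=101/12, |I|=79/6
  updated: d(EILV,RY)=143/4
5. join EILV+RY (d=143/4) ⇒ EILRVY; edges |EILV|=113/24, |RY|=43/8
final tree: ((((E:5/2,V:5/2):9/4,L:19/4):101/12,I:79/6):113/24,(R:25/2,Y:25/2):43/8)
total length: 206/3

206/3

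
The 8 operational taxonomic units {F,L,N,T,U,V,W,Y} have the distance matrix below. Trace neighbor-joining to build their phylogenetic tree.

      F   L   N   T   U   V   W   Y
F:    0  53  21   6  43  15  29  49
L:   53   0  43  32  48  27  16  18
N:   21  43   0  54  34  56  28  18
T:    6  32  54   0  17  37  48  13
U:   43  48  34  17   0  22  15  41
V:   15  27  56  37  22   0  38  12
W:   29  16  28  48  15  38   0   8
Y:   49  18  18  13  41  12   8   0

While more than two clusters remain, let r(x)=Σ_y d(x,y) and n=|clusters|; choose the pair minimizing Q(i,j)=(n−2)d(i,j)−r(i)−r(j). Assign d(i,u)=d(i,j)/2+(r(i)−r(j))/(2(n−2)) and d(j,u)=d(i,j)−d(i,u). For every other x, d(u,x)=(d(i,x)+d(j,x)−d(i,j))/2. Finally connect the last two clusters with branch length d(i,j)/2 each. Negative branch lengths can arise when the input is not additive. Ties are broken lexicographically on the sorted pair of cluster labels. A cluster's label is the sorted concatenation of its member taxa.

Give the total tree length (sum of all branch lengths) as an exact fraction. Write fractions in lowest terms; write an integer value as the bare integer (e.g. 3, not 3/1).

step 1: merge (F,T) at d=6, Q=-387; branch lengths F→15/4, T→9/4; new cluster FT
  updated: d(FT,L)=79/2, d(FT,N)=69/2, d(FT,U)=27, d(FT,V)=23, d(FT,W)=71/2, d(FT,Y)=28
step 2: merge (U,V) at d=22, Q=-255; branch lengths U→119/10, V→101/10; new cluster UV
  updated: d(FT,UV)=14, d(L,UV)=53/2, d(N,UV)=34, d(UV,W)=31/2, d(UV,Y)=31/2
step 3: merge (FT,UV) at d=14, Q=-201; branch lengths FT→51/4, UV→5/4; new cluster FTUV
  updated: d(FTUV,L)=26, d(FTUV,N)=109/4, d(FTUV,W)=37/2, d(FTUV,Y)=59/4
step 4: merge (L,W) at d=16, Q=-251/2; branch lengths L→161/12, W→31/12; new cluster LW
  updated: d(FTUV,LW)=57/4, d(LW,N)=55/2, d(LW,Y)=5
step 5: merge (FTUV,LW) at d=57/4, Q=-149/2; branch lengths FTUV→19/2, LW→19/4; new cluster FLTUVW
  updated: d(FLTUVW,N)=81/4, d(FLTUVW,Y)=11/4
step 6: merge (FLTUVW,N) at d=81/4, Q=-41; branch lengths FLTUVW→5/2, N→71/4; new cluster FLNTUVW
  updated: d(FLNTUVW,Y)=1/4
step 7: merge (FLNTUVW,Y) at d=1/4; branch lengths FLNTUVW→1/8, Y→1/8; new cluster FLNTUVWY
final tree: (((((F:15/4,T:9/4):51/4,(U:119/10,V:101/10):5/4):19/2,(L:161/12,W:31/12):19/4):5/2,N:71/4):1/8,Y:1/8)
total length: 371/4

371/4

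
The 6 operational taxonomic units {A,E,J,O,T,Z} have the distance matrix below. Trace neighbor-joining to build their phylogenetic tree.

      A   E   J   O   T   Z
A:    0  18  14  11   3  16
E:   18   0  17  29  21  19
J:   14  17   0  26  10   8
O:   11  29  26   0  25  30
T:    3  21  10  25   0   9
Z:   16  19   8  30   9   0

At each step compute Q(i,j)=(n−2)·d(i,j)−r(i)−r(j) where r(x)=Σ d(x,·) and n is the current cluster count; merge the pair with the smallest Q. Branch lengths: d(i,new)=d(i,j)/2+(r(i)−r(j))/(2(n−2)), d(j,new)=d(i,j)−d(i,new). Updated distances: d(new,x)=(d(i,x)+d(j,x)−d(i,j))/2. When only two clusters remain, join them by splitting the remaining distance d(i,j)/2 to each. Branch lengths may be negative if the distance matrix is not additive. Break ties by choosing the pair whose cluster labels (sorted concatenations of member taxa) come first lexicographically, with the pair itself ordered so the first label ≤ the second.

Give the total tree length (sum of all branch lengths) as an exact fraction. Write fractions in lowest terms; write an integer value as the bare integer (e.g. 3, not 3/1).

355/8

step 1: merge (A,O) at d=11, Q=-139; branch lengths A→-15/8, O→103/8; new cluster AO
  updated: d(AO,E)=18, d(AO,J)=29/2, d(AO,T)=17/2, d(AO,Z)=35/2
step 2: merge (AO,T) at d=17/2, Q=-163/2; branch lengths AO→71/12, T→31/12; new cluster AOT
  updated: d(AOT,E)=61/4, d(AOT,J)=8, d(AOT,Z)=9
step 3: merge (AOT,E) at d=61/4, Q=-53; branch lengths AOT→23/8, E→99/8; new cluster AEOT
  updated: d(AEOT,J)=39/8, d(AEOT,Z)=51/8
step 4: merge (AEOT,J) at d=39/8, Q=-77/4; branch lengths AEOT→13/8, J→13/4; new cluster AEJOT
  updated: d(AEJOT,Z)=19/4
step 5: merge (AEJOT,Z) at d=19/4; branch lengths AEJOT→19/8, Z→19/8; new cluster AEJOTZ
final tree: (((((A:-15/8,O:103/8):71/12,T:31/12):23/8,E:99/8):13/8,J:13/4):19/8,Z:19/8)
total length: 355/8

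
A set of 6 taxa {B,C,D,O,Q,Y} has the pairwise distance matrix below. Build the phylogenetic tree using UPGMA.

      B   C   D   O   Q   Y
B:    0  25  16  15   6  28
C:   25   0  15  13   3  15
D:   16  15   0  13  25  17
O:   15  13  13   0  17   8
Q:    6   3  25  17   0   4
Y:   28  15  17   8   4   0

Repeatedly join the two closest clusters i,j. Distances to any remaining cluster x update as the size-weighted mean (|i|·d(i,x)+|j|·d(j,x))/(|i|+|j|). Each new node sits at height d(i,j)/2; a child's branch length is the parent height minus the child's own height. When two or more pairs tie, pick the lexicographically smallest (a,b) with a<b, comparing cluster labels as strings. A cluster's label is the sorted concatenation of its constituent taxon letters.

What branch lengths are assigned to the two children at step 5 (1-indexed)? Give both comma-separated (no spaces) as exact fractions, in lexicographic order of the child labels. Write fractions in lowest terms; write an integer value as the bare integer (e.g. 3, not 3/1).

1,23/8

step 1: merge (C,Q) at d=3; branch lengths C→3/2, Q→3/2; new cluster CQ
  updated: d(B,CQ)=31/2, d(CQ,D)=20, d(CQ,O)=15, d(CQ,Y)=19/2
step 2: merge (O,Y) at d=8; branch lengths O→4, Y→4; new cluster OY
  updated: d(B,OY)=43/2, d(CQ,OY)=49/4, d(D,OY)=15
step 3: merge (CQ,OY) at d=49/4; branch lengths CQ→37/8, OY→17/8; new cluster COQY
  updated: d(B,COQY)=37/2, d(COQY,D)=35/2
step 4: merge (B,D) at d=16; branch lengths B→8, D→8; new cluster BD
  updated: d(BD,COQY)=18
step 5: merge (BD,COQY) at d=18; branch lengths BD→1, COQY→23/8; new cluster BCDOQY
final tree: ((B:8,D:8):1,((C:3/2,Q:3/2):37/8,(O:4,Y:4):17/8):23/8)
total length: 301/8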